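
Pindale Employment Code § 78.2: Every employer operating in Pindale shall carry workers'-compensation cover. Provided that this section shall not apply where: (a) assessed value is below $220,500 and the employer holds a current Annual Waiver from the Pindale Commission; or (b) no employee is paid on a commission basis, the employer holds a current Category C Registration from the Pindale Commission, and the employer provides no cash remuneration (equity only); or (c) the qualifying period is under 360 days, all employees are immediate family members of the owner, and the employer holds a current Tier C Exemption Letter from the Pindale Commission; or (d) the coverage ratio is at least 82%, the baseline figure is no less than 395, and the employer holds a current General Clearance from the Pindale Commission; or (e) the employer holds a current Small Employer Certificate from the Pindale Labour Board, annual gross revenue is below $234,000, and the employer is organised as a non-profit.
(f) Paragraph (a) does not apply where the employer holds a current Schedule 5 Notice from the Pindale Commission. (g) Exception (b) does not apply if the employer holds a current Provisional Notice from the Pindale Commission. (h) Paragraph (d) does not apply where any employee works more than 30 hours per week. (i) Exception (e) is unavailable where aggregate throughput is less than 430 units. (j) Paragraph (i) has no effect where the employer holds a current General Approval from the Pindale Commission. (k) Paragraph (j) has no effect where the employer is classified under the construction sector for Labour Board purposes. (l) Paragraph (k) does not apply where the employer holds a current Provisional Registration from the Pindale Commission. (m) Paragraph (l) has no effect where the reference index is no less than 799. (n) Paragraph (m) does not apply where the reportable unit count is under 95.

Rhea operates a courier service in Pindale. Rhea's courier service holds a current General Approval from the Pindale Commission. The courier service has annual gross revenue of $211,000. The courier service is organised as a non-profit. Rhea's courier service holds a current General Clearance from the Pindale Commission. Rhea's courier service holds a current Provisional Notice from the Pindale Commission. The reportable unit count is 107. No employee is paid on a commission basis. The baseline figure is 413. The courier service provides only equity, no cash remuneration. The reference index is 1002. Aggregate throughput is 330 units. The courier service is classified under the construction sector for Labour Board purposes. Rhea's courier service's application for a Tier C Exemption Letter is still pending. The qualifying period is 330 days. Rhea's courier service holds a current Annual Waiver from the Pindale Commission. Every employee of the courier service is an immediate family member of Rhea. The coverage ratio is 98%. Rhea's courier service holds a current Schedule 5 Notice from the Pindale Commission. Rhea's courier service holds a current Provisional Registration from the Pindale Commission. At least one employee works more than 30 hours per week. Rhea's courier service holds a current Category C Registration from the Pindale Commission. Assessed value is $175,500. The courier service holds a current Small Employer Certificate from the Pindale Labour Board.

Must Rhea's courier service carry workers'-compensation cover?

All of (a)'s requirements are met (assessed value is $175,500, below the $220,500 limit; a current Annual Waiver is held). Turning to paragraph (f): (f) operates against (a): a current Schedule 5 Notice is held. (a) is therefore removed.
Exception (b)'s conditions are all satisfied: no employee is paid on commission; a current Category C Registration is held; remuneration is equity-only. However, paragraph (g) must be considered: (g) operates against (b): a current Provisional Notice is held. (b) is therefore removed.
Exception (c) does not apply: the Tier C Exemption Letter is not current.
Exception (d): the coverage ratio is 98%, meeting the 82% threshold; the baseline figure is 413, meeting the 395 threshold; a current General Clearance is held — every condition holds. However, paragraph (h) must be considered: (h) is engaged — at least one employee exceeds 30 hours/week. Exception (d) does not apply.
All of (e)'s requirements are met (a current Small Employer Certificate is held; annual gross revenue is $211,000, below the $234,000 limit; the employer is a non-profit). But: (i) operates against (e): aggregate throughput is 330 units, less than the 430 units limit. (j) would limit (i) — a current General Approval is held — but (k) sets (j) aside: (k) applies — the courier service is classified under the construction sector. (l) applies (a current Provisional Registration is held), but is itself disapplied by (m): (m) operates against (l): the reference index is 1,002, meeting the 799 threshold. (n), which would lift (m), is inapplicable — the reportable unit count is 107, not under 95. Exception (e) does not apply.
Every exception is unavailable, so the rule governs.

Yes — Rhea's courier service must carry workers'-compensation cover.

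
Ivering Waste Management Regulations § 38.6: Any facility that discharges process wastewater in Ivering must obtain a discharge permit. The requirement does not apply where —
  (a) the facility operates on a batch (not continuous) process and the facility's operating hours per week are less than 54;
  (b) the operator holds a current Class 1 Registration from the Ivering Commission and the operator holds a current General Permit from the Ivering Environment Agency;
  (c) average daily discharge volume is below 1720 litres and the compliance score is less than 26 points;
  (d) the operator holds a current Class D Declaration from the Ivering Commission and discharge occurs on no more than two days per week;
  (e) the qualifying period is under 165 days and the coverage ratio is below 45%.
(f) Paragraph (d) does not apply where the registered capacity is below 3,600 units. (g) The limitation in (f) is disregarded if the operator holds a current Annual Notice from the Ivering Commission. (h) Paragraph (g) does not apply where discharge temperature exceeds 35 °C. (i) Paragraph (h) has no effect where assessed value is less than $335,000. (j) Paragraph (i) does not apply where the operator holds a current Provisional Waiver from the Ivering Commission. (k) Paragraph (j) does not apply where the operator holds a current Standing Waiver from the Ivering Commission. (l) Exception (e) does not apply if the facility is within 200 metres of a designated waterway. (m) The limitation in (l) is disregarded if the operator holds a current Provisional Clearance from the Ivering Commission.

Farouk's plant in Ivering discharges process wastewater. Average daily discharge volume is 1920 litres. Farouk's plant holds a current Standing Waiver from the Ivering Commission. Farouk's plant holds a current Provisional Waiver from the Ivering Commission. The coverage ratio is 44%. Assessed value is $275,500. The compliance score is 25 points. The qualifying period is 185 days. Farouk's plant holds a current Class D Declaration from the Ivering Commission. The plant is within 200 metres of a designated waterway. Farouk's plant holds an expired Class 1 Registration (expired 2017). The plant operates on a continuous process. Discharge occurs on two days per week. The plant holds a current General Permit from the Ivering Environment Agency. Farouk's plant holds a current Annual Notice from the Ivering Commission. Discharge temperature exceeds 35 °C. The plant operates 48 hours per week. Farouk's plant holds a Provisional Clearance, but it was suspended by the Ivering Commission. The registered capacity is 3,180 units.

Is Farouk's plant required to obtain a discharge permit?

Exception (a) fails — the facility operates on a continuous process.
Exception (b) fails — the Class 1 Registration is not current.
Exception (c) requires that average daily discharge volume is below 1720 litres; but average daily discharge volume is 1920 litres, not below 1720 litres, so (c) is unavailable.
All of (d)'s requirements are met (a current Class D Declaration is held; discharge occurs on no more than two days per week). Applying paragraphs (f)–(k): (f) is triggered (the registered capacity is 3,180 units, below the 3,600 units limit), but is displaced by (g): (g) operates against (f): a current Annual Notice is held. (h) would limit (g) — discharge temperature exceeds 35 °C — but (i) sets (h) aside: (i) operates against (h): assessed value is $275,500, less than the $335,000 limit. (j) would limit (i) — a current Provisional Waiver is held — but (k) sets (j) aside: (k) operates — a current Standing Waiver is held. So (d) applies.
Exception (e) requires that the qualifying period is under 165 days; but the qualifying period is 185 days, not under 165 days, so (e) is unavailable.

No — exception (d) applies; Farouk's plant is not required to obtain a discharge permit.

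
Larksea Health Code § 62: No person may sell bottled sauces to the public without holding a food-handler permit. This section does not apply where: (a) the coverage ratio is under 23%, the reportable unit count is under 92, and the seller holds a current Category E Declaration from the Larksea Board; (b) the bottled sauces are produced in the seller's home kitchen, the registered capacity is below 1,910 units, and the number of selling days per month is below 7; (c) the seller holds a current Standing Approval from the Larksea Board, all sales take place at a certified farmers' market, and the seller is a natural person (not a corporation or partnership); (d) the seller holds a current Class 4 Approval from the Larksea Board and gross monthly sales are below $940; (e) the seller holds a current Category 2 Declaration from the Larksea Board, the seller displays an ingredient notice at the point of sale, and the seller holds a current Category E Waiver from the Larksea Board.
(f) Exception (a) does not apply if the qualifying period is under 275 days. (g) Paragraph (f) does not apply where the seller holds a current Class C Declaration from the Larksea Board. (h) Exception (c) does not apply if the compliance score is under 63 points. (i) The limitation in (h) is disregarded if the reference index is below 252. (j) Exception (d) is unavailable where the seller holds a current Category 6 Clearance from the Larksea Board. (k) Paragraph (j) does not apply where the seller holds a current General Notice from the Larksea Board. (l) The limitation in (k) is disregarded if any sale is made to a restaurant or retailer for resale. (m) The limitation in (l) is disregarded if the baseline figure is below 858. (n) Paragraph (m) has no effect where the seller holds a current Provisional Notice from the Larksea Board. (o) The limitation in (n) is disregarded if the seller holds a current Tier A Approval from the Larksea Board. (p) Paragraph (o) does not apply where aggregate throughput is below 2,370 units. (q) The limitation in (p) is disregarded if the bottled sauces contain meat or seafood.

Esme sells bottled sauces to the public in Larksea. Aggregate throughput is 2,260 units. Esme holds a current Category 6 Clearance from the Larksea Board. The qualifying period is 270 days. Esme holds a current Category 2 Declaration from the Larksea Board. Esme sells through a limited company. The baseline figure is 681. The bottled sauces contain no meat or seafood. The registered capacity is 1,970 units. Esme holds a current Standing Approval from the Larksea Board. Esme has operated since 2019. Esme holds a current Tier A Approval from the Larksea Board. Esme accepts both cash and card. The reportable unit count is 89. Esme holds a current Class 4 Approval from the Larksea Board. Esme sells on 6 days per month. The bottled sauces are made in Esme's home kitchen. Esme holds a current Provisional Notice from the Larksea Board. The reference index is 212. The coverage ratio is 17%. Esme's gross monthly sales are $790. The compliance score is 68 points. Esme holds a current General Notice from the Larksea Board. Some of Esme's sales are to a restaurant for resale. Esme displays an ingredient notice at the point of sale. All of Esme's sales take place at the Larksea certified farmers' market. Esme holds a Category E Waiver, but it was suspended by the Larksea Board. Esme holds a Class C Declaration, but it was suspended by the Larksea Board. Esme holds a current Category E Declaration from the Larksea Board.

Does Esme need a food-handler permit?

Exception (a) is satisfied on its face — the coverage ratio is 17%, under the 23% limit; the reportable unit count is 89, under the 92 limit; a current Category E Declaration is held. But: (f) applies — the qualifying period is 270 days, under the 275 days limit. (g) is inapplicable (there is no Class C Declaration in force), so (f) stands. Exception (a) does not apply.
Exception (b) requires that the registered capacity is below 1,910 units; but the registered capacity is 1,970 units, not below 1,910 units, so (b) is unavailable.
Exception (c) requires that the seller is a natural person (not a corporation or partnership); but the seller operates through a limited company, so (c) is unavailable.
All of (d)'s requirements are met (a current Class 4 Approval is held; gross monthly sales are $790, below the $940 limit). But applying paragraphs (j)–(q): (j) operates against (d): a current Category 6 Clearance is held. (k) applies (a current General Notice is held), but is displaced by (l): (l) is triggered — some sales are to a restaurant for resale. (m) would limit (l) — the baseline figure is 681, below the 858 limit — but (n) sets (m) aside: (n) operates against (m): a current Provisional Notice is held. (o) is triggered (a current Tier A Approval is held), but yields to (p): (p) operates against (o): aggregate throughput is 2,260 units, below the 2,370 units limit. (q), which would lift (p), is inapplicable — the bottled sauces contain no meat or seafood. (d) is therefore removed.
Exception (e) does not apply: the Category E Waiver is not current.
No exception is made out. Esme falls within the general rule.

Yes — Esme must hold a food-handler permit.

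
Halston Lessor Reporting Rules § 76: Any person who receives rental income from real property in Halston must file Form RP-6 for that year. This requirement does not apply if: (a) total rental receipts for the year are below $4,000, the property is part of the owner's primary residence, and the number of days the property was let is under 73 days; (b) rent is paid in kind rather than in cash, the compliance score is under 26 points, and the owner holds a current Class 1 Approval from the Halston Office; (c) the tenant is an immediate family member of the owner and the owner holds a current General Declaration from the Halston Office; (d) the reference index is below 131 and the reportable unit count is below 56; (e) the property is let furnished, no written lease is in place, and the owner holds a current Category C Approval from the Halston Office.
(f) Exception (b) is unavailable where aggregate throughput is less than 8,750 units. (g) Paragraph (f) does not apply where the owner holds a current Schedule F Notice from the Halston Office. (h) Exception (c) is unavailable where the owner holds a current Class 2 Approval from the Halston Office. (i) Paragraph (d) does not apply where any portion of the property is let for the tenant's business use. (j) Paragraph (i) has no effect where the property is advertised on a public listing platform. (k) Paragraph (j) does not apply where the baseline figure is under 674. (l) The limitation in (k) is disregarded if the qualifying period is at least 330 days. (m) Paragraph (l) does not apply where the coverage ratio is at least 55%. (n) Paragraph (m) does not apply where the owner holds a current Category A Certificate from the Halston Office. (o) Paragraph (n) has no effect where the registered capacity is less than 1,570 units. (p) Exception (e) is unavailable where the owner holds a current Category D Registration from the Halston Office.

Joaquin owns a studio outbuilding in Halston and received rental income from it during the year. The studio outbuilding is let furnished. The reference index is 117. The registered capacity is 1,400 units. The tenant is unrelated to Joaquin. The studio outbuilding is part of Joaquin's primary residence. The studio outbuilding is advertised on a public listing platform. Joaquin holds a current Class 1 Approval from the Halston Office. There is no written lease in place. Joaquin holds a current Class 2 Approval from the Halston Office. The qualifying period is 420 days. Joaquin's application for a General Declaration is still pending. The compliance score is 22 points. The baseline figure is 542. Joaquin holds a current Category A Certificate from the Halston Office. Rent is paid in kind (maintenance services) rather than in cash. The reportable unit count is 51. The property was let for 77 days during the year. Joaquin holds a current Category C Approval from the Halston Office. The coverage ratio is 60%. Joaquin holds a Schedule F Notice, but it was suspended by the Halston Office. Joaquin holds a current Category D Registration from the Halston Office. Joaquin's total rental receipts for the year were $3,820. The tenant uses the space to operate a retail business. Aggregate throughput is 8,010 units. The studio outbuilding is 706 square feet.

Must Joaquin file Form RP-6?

Exception (a) fails — the number of days the property was let is 77 days, not under 73 days.
All of (b)'s requirements are met (rent is paid in kind; the compliance score is 22 points, under the 26 points limit; a current Class 1 Approval is held). However, paragraphs (f)–(g) must be considered: (f) is triggered — aggregate throughput is 8,010 units, less than the 8,750 units limit. (g) is inapplicable (no current Schedule F Notice is held), so (f) stands. (b) is therefore removed.
Exception (c) does not apply: the tenant is unrelated to the owner.
All of (d)'s requirements are met (the reference index is 117, below the 131 limit; the reportable unit count is 51, below the 56 limit). But applying paragraphs (i)–(o): (i) is engaged — the space is let for business use. (j) would limit (i) — the property is publicly advertised — but (k) sets (j) aside: (k) applies — the baseline figure is 542, under the 674 limit. (l) applies (the qualifying period is 420 days, meeting the 330 days threshold), but yields to (m): (m) operates against (l): the coverage ratio is 60%, meeting the 55% threshold. (n) would limit (m) — a current Category A Certificate is held — but (o) sets (n) aside: (o) operates against (n): the registered capacity is 1,400 units, less than the 1,570 units limit. (d) is therefore removed.
Exception (e)'s conditions are all satisfied: the property is let furnished; there is no written lease; a current Category C Approval is held. But applying paragraph (p): (p) operates against (e): a current Category D Registration is held. Exception (e) does not apply.
Every exception is unavailable, so the rule governs.

Yes — Joaquin must file Form RP-6.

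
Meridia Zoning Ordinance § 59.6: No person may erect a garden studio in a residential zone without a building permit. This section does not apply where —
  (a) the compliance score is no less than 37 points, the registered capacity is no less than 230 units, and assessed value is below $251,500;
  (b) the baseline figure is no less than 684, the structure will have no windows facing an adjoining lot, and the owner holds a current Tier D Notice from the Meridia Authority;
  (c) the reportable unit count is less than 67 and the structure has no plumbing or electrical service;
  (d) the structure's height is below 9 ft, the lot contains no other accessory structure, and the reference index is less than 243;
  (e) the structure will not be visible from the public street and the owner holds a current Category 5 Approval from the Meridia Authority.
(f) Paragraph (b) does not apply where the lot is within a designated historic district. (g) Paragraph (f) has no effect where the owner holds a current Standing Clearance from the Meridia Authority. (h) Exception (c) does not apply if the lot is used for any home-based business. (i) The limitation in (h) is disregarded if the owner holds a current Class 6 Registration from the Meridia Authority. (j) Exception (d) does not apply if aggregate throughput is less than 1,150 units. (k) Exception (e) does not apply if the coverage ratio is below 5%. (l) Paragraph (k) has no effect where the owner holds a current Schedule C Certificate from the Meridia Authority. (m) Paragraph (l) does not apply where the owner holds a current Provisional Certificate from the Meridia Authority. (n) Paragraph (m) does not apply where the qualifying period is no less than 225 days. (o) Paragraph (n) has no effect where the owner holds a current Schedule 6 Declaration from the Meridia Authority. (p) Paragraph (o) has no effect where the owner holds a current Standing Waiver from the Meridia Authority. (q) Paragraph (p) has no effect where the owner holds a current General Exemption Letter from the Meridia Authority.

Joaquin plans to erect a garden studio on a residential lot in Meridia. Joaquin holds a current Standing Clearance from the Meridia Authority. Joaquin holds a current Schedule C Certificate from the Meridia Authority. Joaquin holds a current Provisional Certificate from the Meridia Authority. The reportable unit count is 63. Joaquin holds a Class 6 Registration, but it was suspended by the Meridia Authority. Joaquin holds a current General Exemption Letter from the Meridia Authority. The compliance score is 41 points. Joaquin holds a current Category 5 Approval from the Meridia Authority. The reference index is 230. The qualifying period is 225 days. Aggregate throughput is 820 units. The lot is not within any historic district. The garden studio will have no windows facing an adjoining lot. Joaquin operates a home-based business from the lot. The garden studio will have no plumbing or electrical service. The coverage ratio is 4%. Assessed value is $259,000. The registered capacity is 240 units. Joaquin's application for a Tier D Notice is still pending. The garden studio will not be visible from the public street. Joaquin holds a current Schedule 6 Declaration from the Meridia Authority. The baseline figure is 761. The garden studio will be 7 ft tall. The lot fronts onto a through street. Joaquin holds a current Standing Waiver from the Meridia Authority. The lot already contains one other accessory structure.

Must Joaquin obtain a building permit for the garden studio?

Yes — Joaquin must obtain a building permit.

Exception (a) does not apply: assessed value is $259,000, not below $251,500.
Exception (b) requires that the owner holds a current Tier D Notice from the Meridia Authority; but there is no Tier D Notice in force, so (b) is unavailable.
Exception (c) is satisfied on its face — the reportable unit count is 63, less than the 67 limit; there is no plumbing or electrical service. But: (h) is triggered — a home-based business operates on the lot. (i) is inapplicable (there is no Class 6 Registration in force), so (h) stands. (c) is therefore removed.
Exception (d) does not apply: the lot already has another accessory structure.
Exception (e): the structure will not be visible from the street; a current Category 5 Approval is held — every condition holds. But: (k) is engaged — the coverage ratio is 4%, below the 5% limit. (l) would limit (k) — a current Schedule C Certificate is held — but (m) sets (l) aside: (m) operates against (l): a current Provisional Certificate is held. (n) would limit (m) — the qualifying period is 225 days, meeting the 225 days threshold — but (o) sets (n) aside: (o) is engaged — a current Schedule 6 Declaration is held. (p) applies (a current Standing Waiver is held), but yields to (q): (q) applies — a current General Exemption Letter is held. (e) is therefore removed.
None of the exceptions is available; § 59.6 applies in full.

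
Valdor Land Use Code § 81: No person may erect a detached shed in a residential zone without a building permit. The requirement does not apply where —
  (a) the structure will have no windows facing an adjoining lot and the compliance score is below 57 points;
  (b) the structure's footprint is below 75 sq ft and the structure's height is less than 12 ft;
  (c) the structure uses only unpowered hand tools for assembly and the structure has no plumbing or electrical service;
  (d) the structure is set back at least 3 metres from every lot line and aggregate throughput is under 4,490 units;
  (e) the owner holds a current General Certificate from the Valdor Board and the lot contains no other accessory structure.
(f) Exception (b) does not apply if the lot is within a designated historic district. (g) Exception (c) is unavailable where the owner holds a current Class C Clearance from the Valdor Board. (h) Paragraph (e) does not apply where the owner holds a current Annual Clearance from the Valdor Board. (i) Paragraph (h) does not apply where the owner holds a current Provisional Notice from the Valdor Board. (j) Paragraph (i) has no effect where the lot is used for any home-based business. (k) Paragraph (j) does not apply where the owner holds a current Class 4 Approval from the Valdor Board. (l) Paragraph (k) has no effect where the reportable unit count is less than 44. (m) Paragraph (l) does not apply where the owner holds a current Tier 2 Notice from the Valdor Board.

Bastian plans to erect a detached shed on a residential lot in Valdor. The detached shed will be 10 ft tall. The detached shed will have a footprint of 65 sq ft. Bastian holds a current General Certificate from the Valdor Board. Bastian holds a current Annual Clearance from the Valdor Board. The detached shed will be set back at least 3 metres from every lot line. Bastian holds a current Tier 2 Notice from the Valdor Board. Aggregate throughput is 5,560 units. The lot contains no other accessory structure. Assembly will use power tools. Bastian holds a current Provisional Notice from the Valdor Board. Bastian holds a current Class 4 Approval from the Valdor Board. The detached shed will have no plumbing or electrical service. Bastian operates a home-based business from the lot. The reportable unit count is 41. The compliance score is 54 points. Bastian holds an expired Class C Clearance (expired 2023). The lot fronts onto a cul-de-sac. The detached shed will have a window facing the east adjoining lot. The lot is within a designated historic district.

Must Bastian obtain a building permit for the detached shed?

Exception (a) does not apply: a window faces an adjoining lot.
Exception (b): the structure's footprint is 65 sq ft, below the 75 sq ft limit; the structure's height is 10 ft, less than the 12 ft limit — every condition holds. However, paragraph (f) must be considered: (f) applies — the lot is in a historic district. So (b) is unavailable.
Exception (c) does not apply: assembly uses power tools.
Exception (d) requires that aggregate throughput is under 4,490 units; but aggregate throughput is 5,560 units, not under 4,490 units, so (d) is unavailable.
Exception (e) is satisfied on its face — a current General Certificate is held; the lot has no other accessory structure. Under paragraphs (h)–(m): (h) would limit (e) — a current Annual Clearance is held — but (i) sets (h) aside: (i) applies — a current Provisional Notice is held. (j) is triggered (a home-based business operates on the lot), but yields to (k): (k) operates against (j): a current Class 4 Approval is held. (l) would limit (k) — the reportable unit count is 41, less than the 44 limit — but (m) sets (l) aside: (m) operates against (l): a current Tier 2 Notice is held. So (e) applies.

No — exception (e) applies; Bastian does not need a building permit.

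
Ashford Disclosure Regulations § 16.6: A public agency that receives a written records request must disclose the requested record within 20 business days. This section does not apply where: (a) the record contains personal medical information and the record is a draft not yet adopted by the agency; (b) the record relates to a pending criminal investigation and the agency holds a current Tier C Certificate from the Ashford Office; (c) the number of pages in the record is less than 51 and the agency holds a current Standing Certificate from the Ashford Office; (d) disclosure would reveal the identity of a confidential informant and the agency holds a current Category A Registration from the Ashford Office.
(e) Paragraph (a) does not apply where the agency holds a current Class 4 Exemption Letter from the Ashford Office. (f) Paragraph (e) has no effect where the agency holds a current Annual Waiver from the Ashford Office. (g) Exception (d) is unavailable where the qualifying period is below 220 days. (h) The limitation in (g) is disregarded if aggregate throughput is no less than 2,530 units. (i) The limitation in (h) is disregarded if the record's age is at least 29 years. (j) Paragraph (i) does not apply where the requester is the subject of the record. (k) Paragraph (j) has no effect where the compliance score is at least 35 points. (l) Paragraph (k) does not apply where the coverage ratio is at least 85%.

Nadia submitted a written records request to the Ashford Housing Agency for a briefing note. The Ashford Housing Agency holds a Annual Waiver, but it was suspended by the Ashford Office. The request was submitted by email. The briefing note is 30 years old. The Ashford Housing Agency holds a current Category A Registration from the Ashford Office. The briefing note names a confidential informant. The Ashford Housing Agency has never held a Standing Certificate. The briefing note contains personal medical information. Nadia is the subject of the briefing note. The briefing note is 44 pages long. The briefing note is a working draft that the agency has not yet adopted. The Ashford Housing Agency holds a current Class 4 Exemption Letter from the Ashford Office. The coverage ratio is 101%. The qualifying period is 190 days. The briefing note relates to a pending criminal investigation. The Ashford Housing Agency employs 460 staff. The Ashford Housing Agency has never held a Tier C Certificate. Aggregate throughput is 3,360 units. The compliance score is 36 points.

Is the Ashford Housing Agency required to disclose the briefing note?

Exception (a)'s conditions are all satisfied: the briefing note contains personal medical information; the briefing note is an unadopted draft. But: (e) operates against (a): a current Class 4 Exemption Letter is held. (f), which would lift (e), is inapplicable — no current Annual Waiver is held. So (a) is unavailable.
Exception (b) requires that the agency holds a current Tier C Certificate from the Ashford Office; but no current Tier C Certificate is held, so (b) is unavailable.
Exception (c) fails — the Standing Certificate is not current.
Exception (d) is satisfied on its face — the briefing note names a confidential informant; a current Category A Registration is held. As to paragraphs (g)–(l): (g) is triggered (the qualifying period is 190 days, below the 220 days limit), but is displaced by (h): (h) operates against (g): aggregate throughput is 3,360 units, meeting the 2,530 units threshold. (i) would limit (h) — the record's age is 30 years, meeting the 29 years threshold — but (j) sets (i) aside: (j) is engaged — Nadia is the subject of the briefing note. (k) would limit (j) — the compliance score is 36 points, meeting the 35 points threshold — but (l) sets (k) aside: (l) is engaged — the coverage ratio is 101%, meeting the 85% threshold. So (d) applies.

No — exception (d) applies; the Ashford Housing Agency is not required to disclose the briefing note.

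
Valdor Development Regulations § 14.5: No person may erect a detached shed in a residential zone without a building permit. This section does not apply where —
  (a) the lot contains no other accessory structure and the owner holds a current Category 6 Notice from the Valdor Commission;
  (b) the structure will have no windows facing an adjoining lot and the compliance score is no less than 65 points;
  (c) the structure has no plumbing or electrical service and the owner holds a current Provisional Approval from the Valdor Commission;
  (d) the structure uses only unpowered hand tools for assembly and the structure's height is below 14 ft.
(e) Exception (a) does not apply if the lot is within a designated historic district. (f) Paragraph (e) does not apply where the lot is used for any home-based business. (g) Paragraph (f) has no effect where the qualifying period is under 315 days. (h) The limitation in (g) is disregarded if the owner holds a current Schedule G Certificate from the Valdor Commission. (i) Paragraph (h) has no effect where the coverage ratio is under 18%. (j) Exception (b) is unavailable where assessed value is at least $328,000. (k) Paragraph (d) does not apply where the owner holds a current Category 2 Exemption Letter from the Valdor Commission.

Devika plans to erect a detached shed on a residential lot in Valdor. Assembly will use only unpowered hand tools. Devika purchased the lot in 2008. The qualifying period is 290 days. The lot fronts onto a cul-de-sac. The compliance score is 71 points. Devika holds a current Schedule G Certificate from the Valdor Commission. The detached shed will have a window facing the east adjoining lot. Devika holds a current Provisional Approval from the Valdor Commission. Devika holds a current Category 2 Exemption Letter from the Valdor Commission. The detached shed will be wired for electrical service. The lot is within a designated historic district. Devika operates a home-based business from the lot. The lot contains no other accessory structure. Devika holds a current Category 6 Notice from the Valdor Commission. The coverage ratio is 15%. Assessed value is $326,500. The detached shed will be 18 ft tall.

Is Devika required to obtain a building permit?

All of (a)'s requirements are met (the lot has no other accessory structure; a current Category 6 Notice is held). However, paragraphs (e)–(i) must be considered: (e) is triggered — the lot is in a historic district. (f) is engaged (a home-based business operates on the lot), but is itself disapplied by (g): (g) operates against (f): the qualifying period is 290 days, under the 315 days limit. (h) is triggered (a current Schedule G Certificate is held), but is set aside by (i): (i) operates against (h): the coverage ratio is 15%, under the 18% limit. So (a) is unavailable.
Exception (b) does not apply: a window faces an adjoining lot.
Exception (c) requires that the structure has no plumbing or electrical service; but electrical service is planned, so (c) is unavailable.
Exception (d) fails — the structure's height is 18 ft, not below 14 ft.
No exception applies. The general rule governs.

Yes — Devika must obtain a building permit.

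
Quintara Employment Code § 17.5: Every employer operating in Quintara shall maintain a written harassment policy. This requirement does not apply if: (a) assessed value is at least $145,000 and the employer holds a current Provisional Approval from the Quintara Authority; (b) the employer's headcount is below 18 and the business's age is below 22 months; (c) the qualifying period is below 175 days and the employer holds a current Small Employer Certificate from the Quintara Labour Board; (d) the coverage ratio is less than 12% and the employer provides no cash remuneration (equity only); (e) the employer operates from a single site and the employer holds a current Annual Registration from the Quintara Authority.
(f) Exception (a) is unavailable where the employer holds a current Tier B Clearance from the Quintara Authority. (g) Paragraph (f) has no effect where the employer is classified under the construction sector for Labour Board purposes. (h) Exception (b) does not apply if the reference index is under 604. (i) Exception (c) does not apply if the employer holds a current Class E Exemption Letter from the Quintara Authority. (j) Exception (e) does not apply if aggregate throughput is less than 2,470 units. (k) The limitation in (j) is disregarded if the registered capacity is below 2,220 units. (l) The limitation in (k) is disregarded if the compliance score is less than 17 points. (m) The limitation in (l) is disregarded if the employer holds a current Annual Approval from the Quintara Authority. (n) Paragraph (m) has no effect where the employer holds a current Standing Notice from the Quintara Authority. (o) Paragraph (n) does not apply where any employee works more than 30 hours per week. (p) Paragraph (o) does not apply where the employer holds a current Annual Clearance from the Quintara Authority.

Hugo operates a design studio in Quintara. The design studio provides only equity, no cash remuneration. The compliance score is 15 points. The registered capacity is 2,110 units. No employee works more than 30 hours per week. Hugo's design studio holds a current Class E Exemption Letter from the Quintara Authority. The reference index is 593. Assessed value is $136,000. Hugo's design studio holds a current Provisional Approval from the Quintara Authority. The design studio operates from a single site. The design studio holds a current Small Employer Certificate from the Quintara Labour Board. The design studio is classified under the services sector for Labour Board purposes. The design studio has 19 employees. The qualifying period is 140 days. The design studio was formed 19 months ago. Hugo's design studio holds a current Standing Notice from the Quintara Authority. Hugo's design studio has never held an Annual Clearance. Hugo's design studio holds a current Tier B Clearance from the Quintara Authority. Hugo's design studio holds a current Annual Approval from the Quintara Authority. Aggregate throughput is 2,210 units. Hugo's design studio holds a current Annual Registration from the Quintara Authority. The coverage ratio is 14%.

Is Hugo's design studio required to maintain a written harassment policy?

Exception (a) requires that assessed value is at least $145,000; but assessed value is $136,000, short of $145,000, so (a) is unavailable.
Exception (b) does not apply: the employer's headcount is 19, not below 18.
Exception (c): the qualifying period is 140 days, below the 175 days limit; a current Small Employer Certificate is held — every condition holds. But: (i) operates against (c): a current Class E Exemption Letter is held. Exception (c) does not apply.
Exception (d) fails — the coverage ratio is 14%, not less than 12%.
Exception (e): the employer operates from a single site; a current Annual Registration is held — every condition holds. But applying paragraphs (j)–(p): (j) operates against (e): aggregate throughput is 2,210 units, less than the 2,470 units limit. (k) would limit (j) — the registered capacity is 2,110 units, below the 2,220 units limit — but (l) sets (k) aside: (l) is engaged — the compliance score is 15 points, less than the 17 points limit. (m) would limit (l) — a current Annual Approval is held — but (n) sets (m) aside: (n) operates against (m): a current Standing Notice is held. (o) is not triggered (no employee exceeds 30 hours/week), so (n) stands. Exception (e) does not apply.
No exception applies. The general rule governs.

Yes — Hugo's design studio must maintain a written harassment policy.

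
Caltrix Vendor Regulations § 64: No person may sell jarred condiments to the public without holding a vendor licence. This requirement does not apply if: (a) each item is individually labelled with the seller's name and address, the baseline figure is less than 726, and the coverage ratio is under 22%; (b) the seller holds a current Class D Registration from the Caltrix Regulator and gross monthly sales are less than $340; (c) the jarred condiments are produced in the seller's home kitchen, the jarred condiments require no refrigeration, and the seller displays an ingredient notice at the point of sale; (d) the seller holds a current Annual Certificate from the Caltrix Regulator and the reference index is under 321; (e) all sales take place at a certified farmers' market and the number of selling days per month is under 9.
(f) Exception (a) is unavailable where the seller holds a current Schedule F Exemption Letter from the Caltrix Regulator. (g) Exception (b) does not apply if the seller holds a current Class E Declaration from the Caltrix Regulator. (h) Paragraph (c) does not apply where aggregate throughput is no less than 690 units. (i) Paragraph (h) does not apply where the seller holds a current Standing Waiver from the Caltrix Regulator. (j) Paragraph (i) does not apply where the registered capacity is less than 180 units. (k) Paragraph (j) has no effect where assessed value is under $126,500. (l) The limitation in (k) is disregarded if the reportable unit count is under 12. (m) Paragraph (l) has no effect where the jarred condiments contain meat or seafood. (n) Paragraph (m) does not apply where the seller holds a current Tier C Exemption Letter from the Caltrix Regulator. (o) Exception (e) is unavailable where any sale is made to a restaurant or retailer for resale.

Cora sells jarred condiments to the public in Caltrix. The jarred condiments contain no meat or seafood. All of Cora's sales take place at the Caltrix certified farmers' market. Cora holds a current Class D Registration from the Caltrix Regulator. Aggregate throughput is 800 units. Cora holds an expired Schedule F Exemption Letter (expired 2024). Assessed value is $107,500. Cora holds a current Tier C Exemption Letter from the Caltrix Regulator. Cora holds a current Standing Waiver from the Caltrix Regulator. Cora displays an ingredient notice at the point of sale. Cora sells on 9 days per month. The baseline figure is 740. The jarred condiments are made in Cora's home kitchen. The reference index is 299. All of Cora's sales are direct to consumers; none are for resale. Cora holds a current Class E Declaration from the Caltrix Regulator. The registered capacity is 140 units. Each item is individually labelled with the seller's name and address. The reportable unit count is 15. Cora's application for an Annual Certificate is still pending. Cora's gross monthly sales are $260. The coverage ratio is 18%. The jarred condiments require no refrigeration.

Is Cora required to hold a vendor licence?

No — exception (c) applies; Cora is not required to hold a vendor licence.

Exception (a) fails — the baseline figure is 740, not less than 726.
All of (b)'s requirements are met (a current Class D Registration is held; gross monthly sales are $260, less than the $340 limit). However, paragraph (g) must be considered: (g) operates against (b): a current Class E Declaration is held. (b) is therefore removed.
Exception (c): the jarred condiments are home-kitchen produced; the jarred condiments are shelf-stable; an ingredient notice is displayed — every condition holds. Under paragraphs (h)–(n): (h) operates (aggregate throughput is 800 units, meeting the 690 units threshold), but is displaced by (i): (i) operates against (h): a current Standing Waiver is held. (j) would limit (i) — the registered capacity is 140 units, less than the 180 units limit — but (k) sets (j) aside: (k) applies — assessed value is $107,500, under the $126,500 limit. (l), which would lift (k), is inapplicable — the reportable unit count is 15, not under 12. (c) remains available.
Exception (d) requires that the seller holds a current Annual Certificate from the Caltrix Regulator; but there is no Annual Certificate in force, so (d) is unavailable.
Exception (e) does not apply: the number of selling days per month is 9, not under 9.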